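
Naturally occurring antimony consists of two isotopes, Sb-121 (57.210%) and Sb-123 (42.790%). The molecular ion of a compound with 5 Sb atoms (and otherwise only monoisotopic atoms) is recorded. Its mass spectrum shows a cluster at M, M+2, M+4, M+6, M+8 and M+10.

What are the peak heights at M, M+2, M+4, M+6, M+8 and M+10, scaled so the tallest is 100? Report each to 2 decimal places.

Each Sb atom is independently Sb-121 (p = 0.57210) or Sb-123 (q = 0.42790); the cluster is the binomial expansion (p + q)^5.
P(M) = 0.57210^5 = 0.061286
P(M+2) = 5 × 0.57210^4 × 0.42790^1 = 0.229192
P(M+4) = 10 × 0.57210^3 × 0.42790^2 = 0.342847
P(M+6) = 10 × 0.57210^2 × 0.42790^3 = 0.256431
P(M+8) = 5 × 0.57210^1 × 0.42790^4 = 0.095898
P(M+10) = 0.42790^5 = 0.014345
The M+4 peak is largest (0.342847); scaling to 100 gives 17.88 : 66.85 : 100.00 : 74.79 : 27.97 : 4.18.

17.88 : 66.85 : 100.00 : 74.79 : 27.97 : 4.18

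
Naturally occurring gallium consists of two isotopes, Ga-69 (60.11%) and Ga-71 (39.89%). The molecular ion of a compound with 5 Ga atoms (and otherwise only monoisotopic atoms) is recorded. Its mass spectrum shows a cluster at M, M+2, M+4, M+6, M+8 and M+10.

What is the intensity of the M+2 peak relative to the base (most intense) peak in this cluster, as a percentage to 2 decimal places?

75.34%

Binomial terms of (0.6011 + 0.3989)^5: M 0.0785, M+2 0.2604, M+4 0.3456, M+6 0.2293, M+8 0.0761, M+10 0.0101 → M+4 is the base peak.
P(M+4) = C(5,2) × 0.6011^3 × 0.3989^2 = 10 × 0.21719018 × 0.15912121 = 0.345596 (base)
P(M+2) = C(5,1) × 0.6011^4 × 0.3989^1 = 5 × 0.13055302 × 0.3989 = 0.260388
Relative intensity = 0.260388 / 0.345596 × 100 = 75.34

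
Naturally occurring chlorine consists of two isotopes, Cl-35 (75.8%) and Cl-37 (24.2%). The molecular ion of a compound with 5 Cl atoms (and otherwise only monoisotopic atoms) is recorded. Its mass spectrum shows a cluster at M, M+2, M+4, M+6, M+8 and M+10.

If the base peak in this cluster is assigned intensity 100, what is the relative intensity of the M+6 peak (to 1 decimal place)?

20.4

(0.758 + 0.242)^5 gives M 0.2502, M+2 0.3994, M+4 0.2551, M+6 0.0814, M+8 0.0130, M+10 0.0008; the largest is M+2.
P(M+2) = C(5,1) × 0.758^4 × 0.242^1 = 5 × 0.33012379 × 0.2420 = 0.399450 (base)
P(M+6) = C(5,3) × 0.758^2 × 0.242^3 = 10 × 0.574564 × 0.01417249 = 0.081430
Relative intensity = 0.081430 / 0.399450 × 100 = 20.4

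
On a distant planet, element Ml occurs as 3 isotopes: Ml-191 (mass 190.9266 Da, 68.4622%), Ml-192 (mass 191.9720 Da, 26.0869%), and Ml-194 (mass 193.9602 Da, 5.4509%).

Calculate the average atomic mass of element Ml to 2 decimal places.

Weight each isotope mass by its fractional abundance: 0.684622 × 190.9266 + 0.260869 × 191.9720 + 0.054509 × 193.9602
= 130.71255 + 50.07954 + 10.57258 = 191.36467 Da

191.36 Da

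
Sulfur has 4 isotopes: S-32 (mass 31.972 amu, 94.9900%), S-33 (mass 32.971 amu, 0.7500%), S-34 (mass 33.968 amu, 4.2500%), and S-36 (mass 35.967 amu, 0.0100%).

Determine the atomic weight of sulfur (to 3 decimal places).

The abundance-weighted mean is 0.949900 × 31.972 + 0.007500 × 32.971 + 0.042500 × 33.968 + 0.000100 × 35.967
= 30.3702 + 0.2473 + 1.4436 + 0.0036 = 32.0647 amu

32.065 amu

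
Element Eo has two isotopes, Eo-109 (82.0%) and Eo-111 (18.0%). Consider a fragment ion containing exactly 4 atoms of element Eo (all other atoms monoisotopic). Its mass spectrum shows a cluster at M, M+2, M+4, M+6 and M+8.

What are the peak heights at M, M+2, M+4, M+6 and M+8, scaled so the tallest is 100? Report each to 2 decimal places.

The 4 Eo atoms are independent, so intensities follow the terms of (0.820 + 0.180)^4.
P(M) = 0.820^4 = 0.452122
P(M+2) = 4 × 0.820^3 × 0.180^1 = 0.396985
P(M+4) = 6 × 0.820^2 × 0.180^2 = 0.130715
P(M+6) = 4 × 0.820^1 × 0.180^3 = 0.019129
P(M+8) = 0.180^4 = 0.001050
The M peak is largest (0.452122); scaling to 100 gives 100.00 : 87.80 : 28.91 : 4.23 : 0.23.

100.00 : 87.80 : 28.91 : 4.23 : 0.23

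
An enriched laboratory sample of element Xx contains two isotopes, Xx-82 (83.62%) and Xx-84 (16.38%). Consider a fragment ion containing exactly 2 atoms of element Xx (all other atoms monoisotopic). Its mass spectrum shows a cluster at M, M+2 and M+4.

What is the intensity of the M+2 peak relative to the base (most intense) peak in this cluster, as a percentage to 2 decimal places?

Term probabilities: M 0.6992, M+2 0.2739, M+4 0.0268. Base peak = M.
P(M) = C(2,0) × 0.8362^2 × 0.1638^0 = 1 × 0.69923044 × 1.0000 = 0.699230 (base)
P(M+2) = C(2,1) × 0.8362^1 × 0.1638^1 = 2 × 0.8362 × 0.1638 = 0.273939
Relative intensity = 0.273939 / 0.699230 × 100 = 39.18

39.18%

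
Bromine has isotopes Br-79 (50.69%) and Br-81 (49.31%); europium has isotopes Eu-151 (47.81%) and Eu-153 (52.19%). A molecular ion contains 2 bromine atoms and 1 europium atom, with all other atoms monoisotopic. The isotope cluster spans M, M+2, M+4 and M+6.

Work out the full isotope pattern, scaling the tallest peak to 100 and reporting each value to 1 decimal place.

Bromine pattern (n=2): 0.25694761 : 0.49990478 : 0.24314761
Europium pattern (n=1): 0.4781 : 0.5219
Convolve the two distributions (both contribute in 2-u steps):
  M: 0.25694761×0.4781 = 0.122847
  M+2: 0.25694761×0.5219 + 0.49990478×0.4781 = 0.373105
  M+4: 0.49990478×0.5219 + 0.24314761×0.4781 = 0.377149
  M+6: 0.24314761×0.5219 = 0.126899
Scale to base peak (0.377149) = 100: 32.6 : 98.9 : 100.0 : 33.6

32.6 : 98.9 : 100.0 : 33.6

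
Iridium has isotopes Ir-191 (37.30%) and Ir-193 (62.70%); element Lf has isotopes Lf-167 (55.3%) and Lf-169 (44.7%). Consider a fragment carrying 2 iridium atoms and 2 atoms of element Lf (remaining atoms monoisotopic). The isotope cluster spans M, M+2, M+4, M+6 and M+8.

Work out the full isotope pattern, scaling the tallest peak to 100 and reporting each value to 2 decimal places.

Iridium pattern (n=2): 0.139129 : 0.467742 : 0.393129
Element Lf pattern (n=2): 0.305809 : 0.494382 : 0.199809
Convolve the two distributions (both contribute in 2-u steps):
  M: 0.139129×0.305809 = 0.042547
  M+2: 0.139129×0.494382 + 0.467742×0.305809 = 0.211823
  M+4: 0.139129×0.199809 + 0.467742×0.494382 + 0.393129×0.305809 = 0.379265
  M+6: 0.467742×0.199809 + 0.393129×0.494382 = 0.287815
  M+8: 0.393129×0.199809 = 0.078551
Scale to base peak (0.379265) = 100: 11.22 : 55.85 : 100.00 : 75.89 : 20.71

11.22 : 55.85 : 100.00 : 75.89 : 20.71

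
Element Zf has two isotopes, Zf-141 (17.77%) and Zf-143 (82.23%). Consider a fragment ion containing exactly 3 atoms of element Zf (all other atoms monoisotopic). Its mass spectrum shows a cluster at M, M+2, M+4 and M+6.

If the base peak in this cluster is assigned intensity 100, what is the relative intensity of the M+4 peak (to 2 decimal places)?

64.83

Term probabilities: M 0.0056, M+2 0.0779, M+4 0.3605, M+6 0.5560. Base peak = M+6.
P(M+6) = C(3,3) × 0.1777^0 × 0.8223^3 = 1 × 1.0000 × 0.55602059 = 0.556021 (base)
P(M+4) = C(3,2) × 0.1777^1 × 0.8223^2 = 3 × 0.1777 × 0.67617729 = 0.360470
Relative intensity = 0.360470 / 0.556021 × 100 = 64.83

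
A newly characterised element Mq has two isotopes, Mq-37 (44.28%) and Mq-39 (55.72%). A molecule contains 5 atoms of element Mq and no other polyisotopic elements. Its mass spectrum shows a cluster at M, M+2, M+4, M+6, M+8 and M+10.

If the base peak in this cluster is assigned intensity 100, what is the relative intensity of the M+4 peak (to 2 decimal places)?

Term probabilities: M 0.0170, M+2 0.1071, M+4 0.2696, M+6 0.3392, M+8 0.2134, M+10 0.0537. Base peak = M+6.
P(M+6) = C(5,3) × 0.4428^2 × 0.5572^3 = 10 × 0.19607184 × 0.17299491 = 0.339194 (base)
P(M+4) = C(5,2) × 0.4428^3 × 0.5572^2 = 10 × 0.08682061 × 0.31047184 = 0.269554
Relative intensity = 0.269554 / 0.339194 × 100 = 79.47

79.47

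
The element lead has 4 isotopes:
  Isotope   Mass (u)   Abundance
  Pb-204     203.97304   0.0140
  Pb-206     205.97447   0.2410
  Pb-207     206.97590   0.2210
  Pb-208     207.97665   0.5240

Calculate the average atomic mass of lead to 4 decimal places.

Weight each isotope mass by its fractional abundance: 0.0140 × 203.97304 + 0.2410 × 205.97447 + 0.2210 × 206.97590 + 0.5240 × 207.97665
= 2.855623 + 49.639847 + 45.741674 + 108.979765 = 207.216909 u

207.2169 u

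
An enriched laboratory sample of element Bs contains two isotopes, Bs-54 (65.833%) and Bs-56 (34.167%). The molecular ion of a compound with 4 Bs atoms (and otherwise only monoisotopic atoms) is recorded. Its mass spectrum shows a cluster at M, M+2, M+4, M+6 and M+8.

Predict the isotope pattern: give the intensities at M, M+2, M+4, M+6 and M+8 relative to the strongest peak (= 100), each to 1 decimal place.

48.2 : 100.0 : 77.8 : 26.9 : 3.5

Each Bs atom is independently Bs-54 (p = 0.65833) or Bs-56 (q = 0.34167); the cluster is the binomial expansion (p + q)^4.
P(M) = 0.65833^4 = 0.187834
P(M+2) = 4 × 0.65833^3 × 0.34167^1 = 0.389940
P(M+4) = 6 × 0.65833^2 × 0.34167^2 = 0.303565
P(M+6) = 4 × 0.65833^1 × 0.34167^3 = 0.105033
P(M+8) = 0.34167^4 = 0.013628
The M+2 peak is largest (0.389940); scaling to 100 gives 48.2 : 100.0 : 77.8 : 26.9 : 3.5.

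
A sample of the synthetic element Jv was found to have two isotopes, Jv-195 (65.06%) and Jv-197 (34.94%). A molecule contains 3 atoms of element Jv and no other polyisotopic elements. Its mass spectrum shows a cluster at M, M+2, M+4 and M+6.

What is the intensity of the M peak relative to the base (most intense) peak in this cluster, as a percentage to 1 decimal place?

Term probabilities: M 0.2754, M+2 0.4437, M+4 0.2383, M+6 0.0427. Base peak = M+2.
P(M+2) = C(3,1) × 0.6506^2 × 0.3494^1 = 3 × 0.42328036 × 0.3494 = 0.443682 (base)
P(M) = C(3,0) × 0.6506^3 × 0.3494^0 = 1 × 0.2753862 × 1.0000 = 0.275386
Relative intensity = 0.275386 / 0.443682 × 100 = 62.1

62.1%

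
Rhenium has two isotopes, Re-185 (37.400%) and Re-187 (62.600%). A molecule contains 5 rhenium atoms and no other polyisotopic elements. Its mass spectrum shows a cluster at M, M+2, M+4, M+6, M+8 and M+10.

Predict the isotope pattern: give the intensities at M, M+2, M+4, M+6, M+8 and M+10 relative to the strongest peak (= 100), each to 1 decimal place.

2.1 : 17.8 : 59.7 : 100.0 : 83.7 : 28.0

Each Re atom is independently Re-185 (p = 0.37400) or Re-187 (q = 0.62600); the cluster is the binomial expansion (p + q)^5.
P(M) = 0.37400^5 = 0.007317
P(M+2) = 5 × 0.37400^4 × 0.62600^1 = 0.061239
P(M+4) = 10 × 0.37400^3 × 0.62600^2 = 0.205005
P(M+6) = 10 × 0.37400^2 × 0.62600^3 = 0.343136
P(M+8) = 5 × 0.37400^1 × 0.62600^4 = 0.287170
P(M+10) = 0.62600^5 = 0.096133
The M+6 peak is largest (0.343136); scaling to 100 gives 2.1 : 17.8 : 59.7 : 100.0 : 83.7 : 28.0.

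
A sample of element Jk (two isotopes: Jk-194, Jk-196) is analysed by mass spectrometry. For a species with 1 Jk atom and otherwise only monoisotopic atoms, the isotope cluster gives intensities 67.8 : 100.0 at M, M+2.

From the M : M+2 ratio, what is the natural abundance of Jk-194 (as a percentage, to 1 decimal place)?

40.4%

Let p = fractional abundance of Jk-194. I(M+2)/I(M) = [C(1,1)·p^0·(1−p)] / p^1 = 1·(1−p)/p = 100.0/67.8 = 1.4749
(1−p)/p = 1.4749/1 = 1.4749  ⇒  p = 1/(1 + 1.4749) = 0.4041
Jk-194: 40.4%, Jk-196: 59.6%.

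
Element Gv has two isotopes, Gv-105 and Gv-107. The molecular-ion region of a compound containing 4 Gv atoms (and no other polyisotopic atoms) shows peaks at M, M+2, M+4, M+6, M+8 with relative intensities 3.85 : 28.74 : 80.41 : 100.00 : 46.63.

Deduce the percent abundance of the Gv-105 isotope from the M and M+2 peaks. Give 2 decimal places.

Let p = fractional abundance of Gv-105. I(M+2)/I(M) = [C(4,1)·p^3·(1−p)] / p^4 = 4·(1−p)/p = 28.74/3.85 = 7.4649
(1−p)/p = 7.4649/4 = 1.8662  ⇒  p = 1/(1 + 1.8662) = 0.3489
Gv-105: 34.89%, Gv-107: 65.11%.

34.89%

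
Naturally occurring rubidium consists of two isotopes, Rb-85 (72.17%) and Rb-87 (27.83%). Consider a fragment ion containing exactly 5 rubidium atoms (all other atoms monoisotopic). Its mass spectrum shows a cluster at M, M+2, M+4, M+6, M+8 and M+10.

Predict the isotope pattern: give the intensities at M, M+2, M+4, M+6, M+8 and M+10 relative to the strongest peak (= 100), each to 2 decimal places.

51.86 : 100.00 : 77.12 : 29.74 : 5.73 : 0.44

Each Rb atom is independently Rb-85 (p = 0.7217) or Rb-87 (q = 0.2783); the cluster is the binomial expansion (p + q)^5.
P(M) = 0.7217^5 = 0.195787
P(M+2) = 5 × 0.7217^4 × 0.2783^1 = 0.377494
P(M+4) = 10 × 0.7217^3 × 0.2783^2 = 0.291136
P(M+6) = 10 × 0.7217^2 × 0.2783^3 = 0.112267
P(M+8) = 5 × 0.7217^1 × 0.2783^4 = 0.021646
P(M+10) = 0.2783^5 = 0.001669
The M+2 peak is largest (0.377494); scaling to 100 gives 51.86 : 100.00 : 77.12 : 29.74 : 5.73 : 0.44.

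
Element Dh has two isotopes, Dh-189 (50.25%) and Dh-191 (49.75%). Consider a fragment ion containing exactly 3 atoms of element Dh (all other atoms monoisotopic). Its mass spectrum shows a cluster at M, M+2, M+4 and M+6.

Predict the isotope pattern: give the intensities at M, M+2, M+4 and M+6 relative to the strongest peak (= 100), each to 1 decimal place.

The 3 Dh atoms are independent, so intensities follow the terms of (0.5025 + 0.4975)^3.
P(M) = 0.5025^3 = 0.126884
P(M+2) = 3 × 0.5025^2 × 0.4975^1 = 0.376866
P(M+4) = 3 × 0.5025^1 × 0.4975^2 = 0.373116
P(M+6) = 0.4975^3 = 0.123134
The M+2 peak is largest (0.376866); scaling to 100 gives 33.7 : 100.0 : 99.0 : 32.7.

33.7 : 100.0 : 99.0 : 32.7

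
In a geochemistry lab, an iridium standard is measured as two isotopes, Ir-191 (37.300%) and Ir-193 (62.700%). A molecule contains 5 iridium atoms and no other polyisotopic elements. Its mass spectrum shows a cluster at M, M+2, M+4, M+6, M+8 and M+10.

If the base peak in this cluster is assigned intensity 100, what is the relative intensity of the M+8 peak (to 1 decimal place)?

84.0

Binomial terms of (0.37300 + 0.62700)^5: M 0.0072, M+2 0.0607, M+4 0.2040, M+6 0.3429, M+8 0.2882, M+10 0.0969 → M+6 is the base peak.
P(M+6) = C(5,3) × 0.37300^2 × 0.62700^3 = 10 × 0.139129 × 0.24649188 = 0.342942 (base)
P(M+8) = C(5,4) × 0.37300^1 × 0.62700^4 = 5 × 0.3730 × 0.15455041 = 0.288237
Relative intensity = 0.288237 / 0.342942 × 100 = 84.0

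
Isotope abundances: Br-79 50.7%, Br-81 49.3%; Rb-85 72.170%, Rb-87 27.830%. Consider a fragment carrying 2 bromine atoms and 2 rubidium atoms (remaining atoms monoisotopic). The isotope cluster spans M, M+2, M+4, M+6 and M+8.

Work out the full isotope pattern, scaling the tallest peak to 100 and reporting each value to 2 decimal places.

36.82 : 100.00 : 95.51 : 37.50 : 5.18

Bromine pattern (n=2): 0.257049 : 0.499902 : 0.243049
Rubidium pattern (n=2): 0.52085089 : 0.40169822 : 0.07745089
Convolve the two distributions (both contribute in 2-u steps):
  M: 0.257049×0.52085089 = 0.133884
  M+2: 0.257049×0.40169822 + 0.499902×0.52085089 = 0.363631
  M+4: 0.257049×0.07745089 + 0.499902×0.40169822 + 0.243049×0.52085089 = 0.347311
  M+6: 0.499902×0.07745089 + 0.243049×0.40169822 = 0.136350
  M+8: 0.243049×0.07745089 = 0.018824
Scale to base peak (0.363631) = 100: 36.82 : 100.00 : 95.51 : 37.50 : 5.18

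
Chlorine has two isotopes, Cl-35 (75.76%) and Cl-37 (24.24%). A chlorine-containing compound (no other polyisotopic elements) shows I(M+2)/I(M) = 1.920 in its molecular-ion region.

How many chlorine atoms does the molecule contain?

For n independent Cl atoms, I(M+2)/I(M) = n · (abundance Cl-37) / (abundance Cl-35) = n · 0.2424/0.7576.
n = 1.920 × 0.7576/0.2424 = 6.00 ≈ 6

6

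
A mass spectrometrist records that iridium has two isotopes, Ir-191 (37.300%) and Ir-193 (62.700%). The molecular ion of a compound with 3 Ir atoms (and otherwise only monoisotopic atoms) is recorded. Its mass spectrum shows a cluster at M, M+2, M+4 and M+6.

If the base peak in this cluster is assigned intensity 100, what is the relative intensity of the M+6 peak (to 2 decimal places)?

56.03

Term probabilities: M 0.0519, M+2 0.2617, M+4 0.4399, M+6 0.2465. Base peak = M+4.
P(M+4) = C(3,2) × 0.37300^1 × 0.62700^2 = 3 × 0.3730 × 0.393129 = 0.439911 (base)
P(M+6) = C(3,3) × 0.37300^0 × 0.62700^3 = 1 × 1.0000 × 0.24649188 = 0.246492
Relative intensity = 0.246492 / 0.439911 × 100 = 56.03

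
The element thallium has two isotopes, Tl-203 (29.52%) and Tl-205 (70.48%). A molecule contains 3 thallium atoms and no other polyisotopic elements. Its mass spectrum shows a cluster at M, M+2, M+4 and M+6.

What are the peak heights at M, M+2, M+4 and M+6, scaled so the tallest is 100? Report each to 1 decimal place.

The 3 Tl atoms are independent, so intensities follow the terms of (0.2952 + 0.7048)^3.
P(M) = 0.2952^3 = 0.025725
P(M+2) = 3 × 0.2952^2 × 0.7048^1 = 0.184255
P(M+4) = 3 × 0.2952^1 × 0.7048^2 = 0.439916
P(M+6) = 0.7048^3 = 0.350104
The M+4 peak is largest (0.439916); scaling to 100 gives 5.8 : 41.9 : 100.0 : 79.6.

5.8 : 41.9 : 100.0 : 79.6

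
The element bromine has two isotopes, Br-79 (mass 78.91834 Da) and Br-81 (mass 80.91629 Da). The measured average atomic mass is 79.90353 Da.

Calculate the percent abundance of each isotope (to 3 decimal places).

Writing the weighted mean with unknown fraction x of Br-79:
78.91834·x + 80.91629·(1 − x) = 79.90353
(78.91834 − 80.91629)·x = 79.90353 − 80.91629
x = -1.01276 / -1.99795 = 0.50690 → 50.690% Br-79, 49.310% Br-81.

Br-79: 50.690%, Br-81: 49.310%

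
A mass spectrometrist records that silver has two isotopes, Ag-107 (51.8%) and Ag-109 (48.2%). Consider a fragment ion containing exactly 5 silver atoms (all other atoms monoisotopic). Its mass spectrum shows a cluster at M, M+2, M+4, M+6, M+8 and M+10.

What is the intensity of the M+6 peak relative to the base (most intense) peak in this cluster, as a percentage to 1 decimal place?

(0.518 + 0.482)^5 gives M 0.0373, M+2 0.1735, M+4 0.3229, M+6 0.3005, M+8 0.1398, M+10 0.0260; the largest is M+4.
P(M+4) = C(5,2) × 0.518^3 × 0.482^2 = 10 × 0.13899183 × 0.232324 = 0.322911 (base)
P(M+6) = C(5,3) × 0.518^2 × 0.482^3 = 10 × 0.268324 × 0.11198017 = 0.300470
Relative intensity = 0.300470 / 0.322911 × 100 = 93.1

93.1%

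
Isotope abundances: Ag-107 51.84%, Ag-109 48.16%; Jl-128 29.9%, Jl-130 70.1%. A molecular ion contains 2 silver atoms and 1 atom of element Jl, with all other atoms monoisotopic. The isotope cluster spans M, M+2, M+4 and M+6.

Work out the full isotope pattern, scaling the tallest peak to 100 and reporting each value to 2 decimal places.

Silver pattern (n=2): 0.26873856 : 0.49932288 : 0.23193856
Element Jl pattern (n=1): 0.2990 : 0.7010
Convolve the two distributions (both contribute in 2-u steps):
  M: 0.26873856×0.2990 = 0.080353
  M+2: 0.26873856×0.7010 + 0.49932288×0.2990 = 0.337683
  M+4: 0.49932288×0.7010 + 0.23193856×0.2990 = 0.419375
  M+6: 0.23193856×0.7010 = 0.162589
Scale to base peak (0.419375) = 100: 19.16 : 80.52 : 100.00 : 38.77

19.16 : 80.52 : 100.00 : 38.77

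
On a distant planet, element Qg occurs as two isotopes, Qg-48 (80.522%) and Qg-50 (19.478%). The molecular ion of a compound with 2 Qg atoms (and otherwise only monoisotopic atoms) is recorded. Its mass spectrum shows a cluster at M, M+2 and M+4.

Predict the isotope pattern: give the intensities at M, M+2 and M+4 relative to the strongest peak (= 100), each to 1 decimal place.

100.0 : 48.4 : 5.9

Each Qg atom is independently Qg-48 (p = 0.80522) or Qg-50 (q = 0.19478); the cluster is the binomial expansion (p + q)^2.
P(M) = 0.80522^2 = 0.648379
P(M+2) = 2 × 0.80522^1 × 0.19478^1 = 0.313682
P(M+4) = 0.19478^2 = 0.037939
The M peak is largest (0.648379); scaling to 100 gives 100.0 : 48.4 : 5.9.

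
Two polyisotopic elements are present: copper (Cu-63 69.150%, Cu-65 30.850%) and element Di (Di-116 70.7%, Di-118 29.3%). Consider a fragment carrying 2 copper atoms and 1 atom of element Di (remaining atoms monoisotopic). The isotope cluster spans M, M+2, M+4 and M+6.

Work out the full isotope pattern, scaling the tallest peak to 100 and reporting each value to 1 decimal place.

76.5 : 100.0 : 43.5 : 6.3

Copper pattern (n=2): 0.47817225 : 0.4266555 : 0.09517225
Element Di pattern (n=1): 0.7070 : 0.2930
Convolve the two distributions (both contribute in 2-u steps):
  M: 0.47817225×0.7070 = 0.338068
  M+2: 0.47817225×0.2930 + 0.4266555×0.7070 = 0.441750
  M+4: 0.4266555×0.2930 + 0.09517225×0.7070 = 0.192297
  M+6: 0.09517225×0.2930 = 0.027885
Scale to base peak (0.441750) = 100: 76.5 : 100.0 : 43.5 : 6.3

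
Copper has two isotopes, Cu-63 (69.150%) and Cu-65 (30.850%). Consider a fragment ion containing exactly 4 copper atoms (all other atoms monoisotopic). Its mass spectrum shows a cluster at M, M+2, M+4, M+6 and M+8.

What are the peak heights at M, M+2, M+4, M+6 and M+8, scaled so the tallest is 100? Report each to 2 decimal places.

Each Cu atom is independently Cu-63 (p = 0.69150) or Cu-65 (q = 0.30850); the cluster is the binomial expansion (p + q)^4.
P(M) = 0.69150^4 = 0.228649
P(M+2) = 4 × 0.69150^3 × 0.30850^1 = 0.408030
P(M+4) = 6 × 0.69150^2 × 0.30850^2 = 0.273052
P(M+6) = 4 × 0.69150^1 × 0.30850^3 = 0.081212
P(M+8) = 0.30850^4 = 0.009058
The M+2 peak is largest (0.408030); scaling to 100 gives 56.04 : 100.00 : 66.92 : 19.90 : 2.22.

56.04 : 100.00 : 66.92 : 19.90 : 2.22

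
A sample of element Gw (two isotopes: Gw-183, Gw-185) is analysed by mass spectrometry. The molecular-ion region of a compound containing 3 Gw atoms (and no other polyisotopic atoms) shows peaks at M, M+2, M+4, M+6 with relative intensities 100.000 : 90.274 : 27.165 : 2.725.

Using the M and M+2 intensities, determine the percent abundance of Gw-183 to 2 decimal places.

Write p for the Gw-183 fraction. I(M+2)/I(M) = [C(3,1)·p^2·(1−p)] / p^3 = 3·(1−p)/p = 90.274/100.000 = 0.9027
(1−p)/p = 0.9027/3 = 0.3009  ⇒  p = 1/(1 + 0.3009) = 0.7687
Gw-183: 76.87%, Gw-185: 23.13%.

76.87%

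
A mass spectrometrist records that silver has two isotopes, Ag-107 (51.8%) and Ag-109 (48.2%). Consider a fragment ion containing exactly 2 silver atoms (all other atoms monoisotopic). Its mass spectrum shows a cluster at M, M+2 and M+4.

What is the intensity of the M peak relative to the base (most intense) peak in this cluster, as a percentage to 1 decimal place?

53.7%

Term probabilities: M 0.2683, M+2 0.4994, M+4 0.2323. Base peak = M+2.
P(M+2) = C(2,1) × 0.518^1 × 0.482^1 = 2 × 0.5180 × 0.4820 = 0.499352 (base)
P(M) = C(2,0) × 0.518^2 × 0.482^0 = 1 × 0.268324 × 1.0000 = 0.268324
Relative intensity = 0.268324 / 0.499352 × 100 = 53.7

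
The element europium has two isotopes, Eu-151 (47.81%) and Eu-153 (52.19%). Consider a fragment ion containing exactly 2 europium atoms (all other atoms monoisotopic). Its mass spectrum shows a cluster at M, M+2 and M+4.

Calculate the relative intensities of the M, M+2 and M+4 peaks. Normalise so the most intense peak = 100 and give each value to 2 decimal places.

The 2 Eu atoms are independent, so intensities follow the terms of (0.4781 + 0.5219)^2.
P(M) = 0.4781^2 = 0.228580
P(M+2) = 2 × 0.4781^1 × 0.5219^1 = 0.499041
P(M+4) = 0.5219^2 = 0.272380
The M+2 peak is largest (0.499041); scaling to 100 gives 45.80 : 100.00 : 54.58.

45.80 : 100.00 : 54.58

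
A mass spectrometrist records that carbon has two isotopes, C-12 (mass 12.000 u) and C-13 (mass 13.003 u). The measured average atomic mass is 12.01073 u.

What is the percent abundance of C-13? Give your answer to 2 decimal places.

Let x be the fractional abundance of C-12; then C-13 has abundance 1 − x.
12.000·x + 13.003·(1 − x) = 12.01073
(12.000 − 13.003)·x = 12.01073 − 13.003
x = -0.99227 / -1.003 = 0.98930 → 98.93% C-12, 1.07% C-13.

1.07%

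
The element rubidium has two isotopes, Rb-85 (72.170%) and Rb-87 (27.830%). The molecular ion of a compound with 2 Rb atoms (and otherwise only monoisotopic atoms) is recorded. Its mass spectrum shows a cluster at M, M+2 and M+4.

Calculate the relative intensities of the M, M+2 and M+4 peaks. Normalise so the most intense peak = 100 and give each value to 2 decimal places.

100.00 : 77.12 : 14.87

Each Rb atom is independently Rb-85 (p = 0.72170) or Rb-87 (q = 0.27830); the cluster is the binomial expansion (p + q)^2.
P(M) = 0.72170^2 = 0.520851
P(M+2) = 2 × 0.72170^1 × 0.27830^1 = 0.401698
P(M+4) = 0.27830^2 = 0.077451
The M peak is largest (0.520851); scaling to 100 gives 100.00 : 77.12 : 14.87.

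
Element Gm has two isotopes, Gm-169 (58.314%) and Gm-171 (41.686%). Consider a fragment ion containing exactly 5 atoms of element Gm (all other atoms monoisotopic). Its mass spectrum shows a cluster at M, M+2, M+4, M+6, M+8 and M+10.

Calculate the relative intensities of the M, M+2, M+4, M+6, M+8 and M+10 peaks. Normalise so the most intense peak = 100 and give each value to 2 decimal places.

19.57 : 69.94 : 100.00 : 71.49 : 25.55 : 3.65

The 5 Gm atoms are independent, so intensities follow the terms of (0.58314 + 0.41686)^5.
P(M) = 0.58314^5 = 0.067432
P(M+2) = 5 × 0.58314^4 × 0.41686^1 = 0.241019
P(M+4) = 10 × 0.58314^3 × 0.41686^2 = 0.344587
P(M+6) = 10 × 0.58314^2 × 0.41686^3 = 0.246329
P(M+8) = 5 × 0.58314^1 × 0.41686^4 = 0.088045
P(M+10) = 0.41686^5 = 0.012588
The M+4 peak is largest (0.344587); scaling to 100 gives 19.57 : 69.94 : 100.00 : 71.49 : 25.55 : 3.65.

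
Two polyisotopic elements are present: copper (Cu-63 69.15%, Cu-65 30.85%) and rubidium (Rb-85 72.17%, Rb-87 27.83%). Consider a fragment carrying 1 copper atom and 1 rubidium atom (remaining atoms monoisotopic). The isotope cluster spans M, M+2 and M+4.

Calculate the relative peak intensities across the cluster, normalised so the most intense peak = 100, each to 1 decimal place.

100.0 : 83.2 : 17.2

Copper pattern (n=1): 0.6915 : 0.3085
Rubidium pattern (n=1): 0.7217 : 0.2783
Convolve the two distributions (both contribute in 2-u steps):
  M: 0.6915×0.7217 = 0.499056
  M+2: 0.6915×0.2783 + 0.3085×0.7217 = 0.415089
  M+4: 0.3085×0.2783 = 0.085856
Scale to base peak (0.499056) = 100: 100.0 : 83.2 : 17.2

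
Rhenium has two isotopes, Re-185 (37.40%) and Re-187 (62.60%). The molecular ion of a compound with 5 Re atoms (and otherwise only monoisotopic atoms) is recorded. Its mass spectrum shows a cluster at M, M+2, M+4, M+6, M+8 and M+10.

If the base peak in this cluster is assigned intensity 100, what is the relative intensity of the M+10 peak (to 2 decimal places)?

28.02

Binomial terms of (0.3740 + 0.6260)^5: M 0.0073, M+2 0.0612, M+4 0.2050, M+6 0.3431, M+8 0.2872, M+10 0.0961 → M+6 is the base peak.
P(M+6) = C(5,3) × 0.3740^2 × 0.6260^3 = 10 × 0.139876 × 0.24531438 = 0.343136 (base)
P(M+10) = C(5,5) × 0.3740^0 × 0.6260^5 = 1 × 1.0000 × 0.09613282 = 0.096133
Relative intensity = 0.096133 / 0.343136 × 100 = 28.02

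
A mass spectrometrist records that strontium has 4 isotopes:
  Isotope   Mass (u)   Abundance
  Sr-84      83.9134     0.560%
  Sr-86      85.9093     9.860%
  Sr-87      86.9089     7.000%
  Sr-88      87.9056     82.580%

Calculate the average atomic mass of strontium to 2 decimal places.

87.62 u

Ar = Σ fᵢ·mᵢ = 0.00560 × 83.9134 + 0.09860 × 85.9093 + 0.07000 × 86.9089 + 0.82580 × 87.9056
= 0.46992 + 8.47066 + 6.08362 + 72.59244 = 87.61664 u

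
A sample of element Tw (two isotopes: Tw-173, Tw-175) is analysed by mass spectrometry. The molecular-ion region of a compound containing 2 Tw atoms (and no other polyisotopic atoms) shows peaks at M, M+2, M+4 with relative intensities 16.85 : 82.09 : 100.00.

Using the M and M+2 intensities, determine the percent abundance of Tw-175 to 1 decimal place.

If p is the fraction of Tw that is Tw-173, then I(M+2)/I(M) = [C(2,1)·p^1·(1−p)] / p^2 = 2·(1−p)/p = 82.09/16.85 = 4.8718
(1−p)/p = 4.8718/2 = 2.4359  ⇒  p = 1/(1 + 2.4359) = 0.2910
Tw-173: 29.1%, Tw-175: 70.9%.

70.9%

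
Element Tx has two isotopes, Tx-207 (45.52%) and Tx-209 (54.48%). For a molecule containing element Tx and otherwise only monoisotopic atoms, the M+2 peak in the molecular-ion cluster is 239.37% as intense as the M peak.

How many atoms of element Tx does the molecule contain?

2

The M+2/M ratio from n Tx atoms is n · q/p = n · 0.5448/0.4552.
n = 2.3937 × 0.4552/0.5448 = 2.00 ≈ 2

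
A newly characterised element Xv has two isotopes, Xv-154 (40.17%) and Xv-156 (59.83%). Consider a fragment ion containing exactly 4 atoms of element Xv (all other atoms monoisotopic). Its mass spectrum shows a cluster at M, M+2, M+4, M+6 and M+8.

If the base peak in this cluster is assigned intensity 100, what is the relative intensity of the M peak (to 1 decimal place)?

7.5

(0.4017 + 0.5983)^4 gives M 0.0260, M+2 0.1551, M+4 0.3466, M+6 0.3441, M+8 0.1281; the largest is M+4.
P(M+4) = C(4,2) × 0.4017^2 × 0.5983^2 = 6 × 0.16136289 × 0.35796289 = 0.346572 (base)
P(M) = C(4,0) × 0.4017^4 × 0.5983^0 = 1 × 0.02603798 × 1.0000 = 0.026038
Relative intensity = 0.026038 / 0.346572 × 100 = 7.5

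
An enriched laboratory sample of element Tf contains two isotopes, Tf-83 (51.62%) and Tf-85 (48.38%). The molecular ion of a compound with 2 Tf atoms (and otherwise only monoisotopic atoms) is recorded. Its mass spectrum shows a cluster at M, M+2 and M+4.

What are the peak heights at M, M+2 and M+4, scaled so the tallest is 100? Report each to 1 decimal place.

53.3 : 100.0 : 46.9

The 2 Tf atoms are independent, so intensities follow the terms of (0.5162 + 0.4838)^2.
P(M) = 0.5162^2 = 0.266462
P(M+2) = 2 × 0.5162^1 × 0.4838^1 = 0.499475
P(M+4) = 0.4838^2 = 0.234062
The M+2 peak is largest (0.499475); scaling to 100 gives 53.3 : 100.0 : 46.9.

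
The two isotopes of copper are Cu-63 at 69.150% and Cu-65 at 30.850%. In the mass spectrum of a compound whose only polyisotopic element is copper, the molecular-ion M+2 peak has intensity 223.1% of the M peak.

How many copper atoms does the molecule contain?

5

The M+2/M ratio from n Cu atoms is n · q/p = n · 0.30850/0.69150.
n = 2.231 × 0.69150/0.30850 = 5.00 ≈ 5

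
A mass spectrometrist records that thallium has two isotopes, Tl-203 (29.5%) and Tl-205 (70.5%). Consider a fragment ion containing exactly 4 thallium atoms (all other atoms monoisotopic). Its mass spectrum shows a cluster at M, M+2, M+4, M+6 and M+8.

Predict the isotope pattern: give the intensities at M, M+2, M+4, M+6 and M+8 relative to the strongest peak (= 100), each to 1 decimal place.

The 4 Tl atoms are independent, so intensities follow the terms of (0.295 + 0.705)^4.
P(M) = 0.295^4 = 0.007573
P(M+2) = 4 × 0.295^3 × 0.705^1 = 0.072396
P(M+4) = 6 × 0.295^2 × 0.705^2 = 0.259522
P(M+6) = 4 × 0.295^1 × 0.705^3 = 0.413475
P(M+8) = 0.705^4 = 0.247034
The M+6 peak is largest (0.413475); scaling to 100 gives 1.8 : 17.5 : 62.8 : 100.0 : 59.7.

1.8 : 17.5 : 62.8 : 100.0 : 59.7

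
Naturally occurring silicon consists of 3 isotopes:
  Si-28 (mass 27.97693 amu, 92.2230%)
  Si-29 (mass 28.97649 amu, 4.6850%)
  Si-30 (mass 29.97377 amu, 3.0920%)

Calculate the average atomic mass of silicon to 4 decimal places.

Ar = Σ fᵢ·mᵢ = 0.922230 × 27.97693 + 0.046850 × 28.97649 + 0.030920 × 29.97377
= 25.801164 + 1.357549 + 0.926789 = 28.085502 amu

28.0855 amu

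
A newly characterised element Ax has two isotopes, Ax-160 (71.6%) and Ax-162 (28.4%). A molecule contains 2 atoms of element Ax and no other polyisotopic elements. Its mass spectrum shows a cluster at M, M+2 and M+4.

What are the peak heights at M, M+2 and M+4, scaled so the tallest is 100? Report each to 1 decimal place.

The 2 Ax atoms are independent, so intensities follow the terms of (0.716 + 0.284)^2.
P(M) = 0.716^2 = 0.512656
P(M+2) = 2 × 0.716^1 × 0.284^1 = 0.406688
P(M+4) = 0.284^2 = 0.080656
The M peak is largest (0.512656); scaling to 100 gives 100.0 : 79.3 : 15.7.

100.0 : 79.3 : 15.7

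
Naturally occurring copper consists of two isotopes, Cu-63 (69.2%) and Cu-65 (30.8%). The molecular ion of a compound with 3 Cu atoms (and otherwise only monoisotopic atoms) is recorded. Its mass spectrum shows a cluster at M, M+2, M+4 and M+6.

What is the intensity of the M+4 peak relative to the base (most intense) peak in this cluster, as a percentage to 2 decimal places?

Term probabilities: M 0.3314, M+2 0.4425, M+4 0.1969, M+6 0.0292. Base peak = M+2.
P(M+2) = C(3,1) × 0.692^2 × 0.308^1 = 3 × 0.478864 × 0.3080 = 0.442470 (base)
P(M+4) = C(3,2) × 0.692^1 × 0.308^2 = 3 × 0.6920 × 0.094864 = 0.196938
Relative intensity = 0.196938 / 0.442470 × 100 = 44.51

44.51%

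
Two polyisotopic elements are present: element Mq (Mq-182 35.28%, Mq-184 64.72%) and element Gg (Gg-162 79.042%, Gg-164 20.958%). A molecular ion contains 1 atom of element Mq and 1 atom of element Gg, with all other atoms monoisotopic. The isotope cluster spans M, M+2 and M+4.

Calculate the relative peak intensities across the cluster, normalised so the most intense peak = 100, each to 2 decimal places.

47.63 : 100.00 : 23.17

Element Mq pattern (n=1): 0.3528 : 0.6472
Element Gg pattern (n=1): 0.79042 : 0.20958
Convolve the two distributions (both contribute in 2-u steps):
  M: 0.3528×0.79042 = 0.278860
  M+2: 0.3528×0.20958 + 0.6472×0.79042 = 0.585500
  M+4: 0.6472×0.20958 = 0.135640
Scale to base peak (0.585500) = 100: 47.63 : 100.00 : 23.17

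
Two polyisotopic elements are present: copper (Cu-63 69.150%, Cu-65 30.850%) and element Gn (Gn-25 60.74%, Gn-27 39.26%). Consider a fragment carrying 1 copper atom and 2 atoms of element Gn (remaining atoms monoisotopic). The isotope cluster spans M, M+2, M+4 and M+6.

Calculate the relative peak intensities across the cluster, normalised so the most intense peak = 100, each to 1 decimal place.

57.5 : 100.0 : 57.2 : 10.7

Copper pattern (n=1): 0.6915 : 0.3085
Element Gn pattern (n=2): 0.36893476 : 0.47693048 : 0.15413476
Convolve the two distributions (both contribute in 2-u steps):
  M: 0.6915×0.36893476 = 0.255118
  M+2: 0.6915×0.47693048 + 0.3085×0.36893476 = 0.443614
  M+4: 0.6915×0.15413476 + 0.3085×0.47693048 = 0.253717
  M+6: 0.3085×0.15413476 = 0.047551
Scale to base peak (0.443614) = 100: 57.5 : 100.0 : 57.2 : 10.7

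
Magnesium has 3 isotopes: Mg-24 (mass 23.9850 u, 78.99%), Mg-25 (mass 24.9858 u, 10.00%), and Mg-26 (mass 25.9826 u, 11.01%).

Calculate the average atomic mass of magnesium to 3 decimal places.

Average mass = Σ (abundance × isotope mass) = 0.7899 × 23.9850 + 0.1000 × 24.9858 + 0.1101 × 25.9826
= 18.94575 + 2.49858 + 2.86068 = 24.30501 u

24.305 u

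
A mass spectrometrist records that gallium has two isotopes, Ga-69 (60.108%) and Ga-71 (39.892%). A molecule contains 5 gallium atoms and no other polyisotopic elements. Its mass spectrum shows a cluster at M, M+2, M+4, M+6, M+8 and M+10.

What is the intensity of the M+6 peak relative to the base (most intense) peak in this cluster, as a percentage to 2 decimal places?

66.37%

Binomial terms of (0.60108 + 0.39892)^5: M 0.0785, M+2 0.2604, M+4 0.3456, M+6 0.2294, M+8 0.0761, M+10 0.0101 → M+4 is the base peak.
P(M+4) = C(5,2) × 0.60108^3 × 0.39892^2 = 10 × 0.2171685 × 0.15913717 = 0.345596 (base)
P(M+6) = C(5,3) × 0.60108^2 × 0.39892^3 = 10 × 0.36129717 × 0.063483 = 0.229362
Relative intensity = 0.229362 / 0.345596 × 100 = 66.37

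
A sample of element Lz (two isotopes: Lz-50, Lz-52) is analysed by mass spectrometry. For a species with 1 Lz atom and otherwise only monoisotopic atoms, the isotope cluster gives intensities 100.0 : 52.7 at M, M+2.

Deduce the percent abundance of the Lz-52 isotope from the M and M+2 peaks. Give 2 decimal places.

34.51%

Write p for the Lz-50 fraction. I(M+2)/I(M) = [C(1,1)·p^0·(1−p)] / p^1 = 1·(1−p)/p = 52.7/100.0 = 0.5270
(1−p)/p = 0.5270/1 = 0.5270  ⇒  p = 1/(1 + 0.5270) = 0.6549
Lz-50: 65.49%, Lz-52: 34.51%.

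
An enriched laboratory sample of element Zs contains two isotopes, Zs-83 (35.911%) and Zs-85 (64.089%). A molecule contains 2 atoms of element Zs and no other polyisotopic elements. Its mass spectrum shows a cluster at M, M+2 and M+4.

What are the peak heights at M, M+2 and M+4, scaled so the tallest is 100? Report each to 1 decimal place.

The 2 Zs atoms are independent, so intensities follow the terms of (0.35911 + 0.64089)^2.
P(M) = 0.35911^2 = 0.128960
P(M+2) = 2 × 0.35911^1 × 0.64089^1 = 0.460300
P(M+4) = 0.64089^2 = 0.410740
The M+2 peak is largest (0.460300); scaling to 100 gives 28.0 : 100.0 : 89.2.

28.0 : 100.0 : 89.2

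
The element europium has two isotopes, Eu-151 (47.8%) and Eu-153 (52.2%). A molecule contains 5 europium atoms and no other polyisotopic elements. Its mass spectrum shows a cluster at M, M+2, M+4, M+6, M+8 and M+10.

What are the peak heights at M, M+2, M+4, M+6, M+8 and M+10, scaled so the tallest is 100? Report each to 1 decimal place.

7.7 : 41.9 : 91.6 : 100.0 : 54.6 : 11.9

Each Eu atom is independently Eu-151 (p = 0.478) or Eu-153 (q = 0.522); the cluster is the binomial expansion (p + q)^5.
P(M) = 0.478^5 = 0.024954
P(M+2) = 5 × 0.478^4 × 0.522^1 = 0.136255
P(M+4) = 10 × 0.478^3 × 0.522^2 = 0.297594
P(M+6) = 10 × 0.478^2 × 0.522^3 = 0.324988
P(M+8) = 5 × 0.478^1 × 0.522^4 = 0.177452
P(M+10) = 0.522^5 = 0.038757
The M+6 peak is largest (0.324988); scaling to 100 gives 7.7 : 41.9 : 91.6 : 100.0 : 54.6 : 11.9.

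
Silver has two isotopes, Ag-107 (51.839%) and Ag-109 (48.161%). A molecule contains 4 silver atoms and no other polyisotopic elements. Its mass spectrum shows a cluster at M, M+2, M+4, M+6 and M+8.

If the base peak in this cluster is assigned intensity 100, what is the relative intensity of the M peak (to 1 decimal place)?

(0.51839 + 0.48161)^4 gives M 0.0722, M+2 0.2684, M+4 0.3740, M+6 0.2316, M+8 0.0538; the largest is M+4.
P(M+4) = C(4,2) × 0.51839^2 × 0.48161^2 = 6 × 0.26872819 × 0.23194819 = 0.373986 (base)
P(M) = C(4,0) × 0.51839^4 × 0.48161^0 = 1 × 0.07221484 × 1.0000 = 0.072215
Relative intensity = 0.072215 / 0.373986 × 100 = 19.3

19.3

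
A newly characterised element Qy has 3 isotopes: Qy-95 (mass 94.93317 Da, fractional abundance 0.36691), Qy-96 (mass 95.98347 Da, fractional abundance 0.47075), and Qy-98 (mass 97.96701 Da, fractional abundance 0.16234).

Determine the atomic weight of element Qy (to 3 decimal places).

The abundance-weighted mean is 0.36691 × 94.93317 + 0.47075 × 95.98347 + 0.16234 × 97.96701
= 34.831929 + 45.184219 + 15.903964 = 95.920112 Da

95.920 Da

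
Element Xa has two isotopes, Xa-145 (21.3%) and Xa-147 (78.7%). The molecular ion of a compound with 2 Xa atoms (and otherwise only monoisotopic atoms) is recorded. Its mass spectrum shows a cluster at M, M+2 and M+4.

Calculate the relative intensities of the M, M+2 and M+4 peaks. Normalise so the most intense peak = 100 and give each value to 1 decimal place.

Each Xa atom is independently Xa-145 (p = 0.213) or Xa-147 (q = 0.787); the cluster is the binomial expansion (p + q)^2.
P(M) = 0.213^2 = 0.045369
P(M+2) = 2 × 0.213^1 × 0.787^1 = 0.335262
P(M+4) = 0.787^2 = 0.619369
The M+4 peak is largest (0.619369); scaling to 100 gives 7.3 : 54.1 : 100.0.

7.3 : 54.1 : 100.0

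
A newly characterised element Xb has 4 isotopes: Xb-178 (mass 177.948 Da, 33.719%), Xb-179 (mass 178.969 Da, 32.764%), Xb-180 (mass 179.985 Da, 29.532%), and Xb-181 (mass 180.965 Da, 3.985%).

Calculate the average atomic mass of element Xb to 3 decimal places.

179.004 Da

Ar = Σ fᵢ·mᵢ = 0.33719 × 177.948 + 0.32764 × 178.969 + 0.29532 × 179.985 + 0.03985 × 180.965
= 60.0023 + 58.6374 + 53.1532 + 7.2115 = 179.0044 Da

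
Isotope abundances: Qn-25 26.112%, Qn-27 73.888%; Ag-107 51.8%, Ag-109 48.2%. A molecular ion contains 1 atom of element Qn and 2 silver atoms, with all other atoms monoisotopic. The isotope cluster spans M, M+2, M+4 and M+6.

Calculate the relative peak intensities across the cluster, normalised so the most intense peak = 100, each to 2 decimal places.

16.31 : 76.50 : 100.00 : 39.96

Element Qn pattern (n=1): 0.26112 : 0.73888
Silver pattern (n=2): 0.268324 : 0.499352 : 0.232324
Convolve the two distributions (both contribute in 2-u steps):
  M: 0.26112×0.268324 = 0.070065
  M+2: 0.26112×0.499352 + 0.73888×0.268324 = 0.328650
  M+4: 0.26112×0.232324 + 0.73888×0.499352 = 0.429626
  M+6: 0.73888×0.232324 = 0.171660
Scale to base peak (0.429626) = 100: 16.31 : 76.50 : 100.00 : 39.96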